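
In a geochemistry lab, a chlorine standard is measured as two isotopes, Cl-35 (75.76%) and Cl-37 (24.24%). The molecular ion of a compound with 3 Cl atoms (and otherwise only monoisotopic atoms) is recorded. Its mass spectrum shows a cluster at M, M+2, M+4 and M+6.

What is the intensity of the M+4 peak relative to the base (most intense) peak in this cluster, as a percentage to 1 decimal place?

30.7%

(0.7576 + 0.2424)^3 gives M 0.4348, M+2 0.4174, M+4 0.1335, M+6 0.0142; the largest is M.
P(M) = C(3,0) × 0.7576^3 × 0.2424^0 = 1 × 0.4348304 × 1.0000 = 0.434830 (base)
P(M+4) = C(3,2) × 0.7576^1 × 0.2424^2 = 3 × 0.7576 × 0.05875776 = 0.133545
Relative intensity = 0.133545 / 0.434830 × 100 = 30.7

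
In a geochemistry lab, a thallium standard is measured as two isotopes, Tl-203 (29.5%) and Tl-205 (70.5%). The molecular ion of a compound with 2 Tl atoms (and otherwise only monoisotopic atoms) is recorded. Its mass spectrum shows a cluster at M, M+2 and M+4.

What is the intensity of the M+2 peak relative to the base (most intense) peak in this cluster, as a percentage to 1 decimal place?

Term probabilities: M 0.0870, M+2 0.4160, M+4 0.4970. Base peak = M+4.
P(M+4) = C(2,2) × 0.295^0 × 0.705^2 = 1 × 1.0000 × 0.497025 = 0.497025 (base)
P(M+2) = C(2,1) × 0.295^1 × 0.705^1 = 2 × 0.2950 × 0.7050 = 0.415950
Relative intensity = 0.415950 / 0.497025 × 100 = 83.7

83.7%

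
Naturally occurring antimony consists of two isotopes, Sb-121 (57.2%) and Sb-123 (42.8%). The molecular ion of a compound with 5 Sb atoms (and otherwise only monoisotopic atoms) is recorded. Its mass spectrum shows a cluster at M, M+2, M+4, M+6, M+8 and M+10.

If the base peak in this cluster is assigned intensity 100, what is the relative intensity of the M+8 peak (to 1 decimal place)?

28.0

(0.572 + 0.428)^5 gives M 0.0612, M+2 0.2291, M+4 0.3428, M+6 0.2565, M+8 0.0960, M+10 0.0144; the largest is M+4.
P(M+4) = C(5,2) × 0.572^3 × 0.428^2 = 10 × 0.18714925 × 0.183184 = 0.342827 (base)
P(M+8) = C(5,4) × 0.572^1 × 0.428^4 = 5 × 0.5720 × 0.03355638 = 0.095971
Relative intensity = 0.095971 / 0.342827 × 100 = 28.0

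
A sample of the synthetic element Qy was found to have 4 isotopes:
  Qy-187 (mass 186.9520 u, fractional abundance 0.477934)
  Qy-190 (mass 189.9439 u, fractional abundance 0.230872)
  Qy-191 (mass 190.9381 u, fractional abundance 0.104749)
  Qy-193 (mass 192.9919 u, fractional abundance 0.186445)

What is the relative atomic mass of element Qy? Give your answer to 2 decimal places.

189.19 u

Ar = Σ fᵢ·mᵢ = 0.477934 × 186.9520 + 0.230872 × 189.9439 + 0.104749 × 190.9381 + 0.186445 × 192.9919
= 89.35072 + 43.85273 + 20.00058 + 35.98237 = 189.18640 u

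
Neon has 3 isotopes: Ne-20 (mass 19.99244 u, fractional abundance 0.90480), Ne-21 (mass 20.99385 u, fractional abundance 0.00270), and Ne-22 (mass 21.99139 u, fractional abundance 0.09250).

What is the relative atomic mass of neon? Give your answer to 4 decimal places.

Average mass = Σ (abundance × isotope mass) = 0.90480 × 19.99244 + 0.00270 × 20.99385 + 0.09250 × 21.99139
= 18.089160 + 0.056683 + 2.034204 = 20.180047 u

20.1800 u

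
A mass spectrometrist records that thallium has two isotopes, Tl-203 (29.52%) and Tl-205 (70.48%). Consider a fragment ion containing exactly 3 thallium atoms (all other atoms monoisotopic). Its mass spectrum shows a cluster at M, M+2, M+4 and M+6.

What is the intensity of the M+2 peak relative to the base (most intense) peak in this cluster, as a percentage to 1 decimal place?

41.9%

(0.2952 + 0.7048)^3 gives M 0.0257, M+2 0.1843, M+4 0.4399, M+6 0.3501; the largest is M+4.
P(M+4) = C(3,2) × 0.2952^1 × 0.7048^2 = 3 × 0.2952 × 0.49674304 = 0.439916 (base)
P(M+2) = C(3,1) × 0.2952^2 × 0.7048^1 = 3 × 0.08714304 × 0.7048 = 0.184255
Relative intensity = 0.184255 / 0.439916 × 100 = 41.9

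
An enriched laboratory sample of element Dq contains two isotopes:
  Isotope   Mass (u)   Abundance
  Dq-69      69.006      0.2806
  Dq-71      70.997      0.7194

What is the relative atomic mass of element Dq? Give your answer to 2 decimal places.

The abundance-weighted mean is 0.2806 × 69.006 + 0.7194 × 70.997
= 19.3631 + 51.0752 = 70.4383 u

70.44 u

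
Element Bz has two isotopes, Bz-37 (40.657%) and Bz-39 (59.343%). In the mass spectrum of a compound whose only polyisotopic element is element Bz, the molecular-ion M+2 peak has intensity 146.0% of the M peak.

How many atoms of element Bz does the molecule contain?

With n Bz atoms, P(M+2)/P(M) = C(n,1)·p^(n−1)q / p^n = n·q/p = n · 0.59343/0.40657.
n = 1.460 × 0.40657/0.59343 = 1.00 ≈ 1

1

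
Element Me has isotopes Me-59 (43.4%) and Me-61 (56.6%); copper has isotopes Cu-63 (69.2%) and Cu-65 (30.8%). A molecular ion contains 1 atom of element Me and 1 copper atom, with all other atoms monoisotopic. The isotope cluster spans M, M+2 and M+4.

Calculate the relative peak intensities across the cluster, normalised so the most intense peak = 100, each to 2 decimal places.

Element Me pattern (n=1): 0.4340 : 0.5660
Copper pattern (n=1): 0.6920 : 0.3080
Convolve the two distributions (both contribute in 2-u steps):
  M: 0.4340×0.6920 = 0.300328
  M+2: 0.4340×0.3080 + 0.5660×0.6920 = 0.525344
  M+4: 0.5660×0.3080 = 0.174328
Scale to base peak (0.525344) = 100: 57.17 : 100.00 : 33.18

57.17 : 100.00 : 33.18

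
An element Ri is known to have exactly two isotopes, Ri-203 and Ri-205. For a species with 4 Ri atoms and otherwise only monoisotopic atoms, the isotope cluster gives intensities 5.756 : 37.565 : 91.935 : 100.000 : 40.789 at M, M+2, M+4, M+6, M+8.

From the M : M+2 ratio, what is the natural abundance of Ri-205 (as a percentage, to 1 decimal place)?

62.0%

Let p = fractional abundance of Ri-203. I(M+2)/I(M) = [C(4,1)·p^3·(1−p)] / p^4 = 4·(1−p)/p = 37.565/5.756 = 6.5262
(1−p)/p = 6.5262/4 = 1.6316  ⇒  p = 1/(1 + 1.6316) = 0.3800
Ri-203: 38.0%, Ri-205: 62.0%.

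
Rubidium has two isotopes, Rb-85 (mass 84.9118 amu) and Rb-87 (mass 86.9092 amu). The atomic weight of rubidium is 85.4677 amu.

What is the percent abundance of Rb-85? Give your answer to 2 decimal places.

With x = fraction of Rb-85 (so Rb-87 is 1 − x):
84.9118·x + 86.9092·(1 − x) = 85.4677
(84.9118 − 86.9092)·x = 85.4677 − 86.9092
x = -1.4415 / -1.9974 = 0.72169 → 72.17% Rb-85, 27.83% Rb-87.

72.17%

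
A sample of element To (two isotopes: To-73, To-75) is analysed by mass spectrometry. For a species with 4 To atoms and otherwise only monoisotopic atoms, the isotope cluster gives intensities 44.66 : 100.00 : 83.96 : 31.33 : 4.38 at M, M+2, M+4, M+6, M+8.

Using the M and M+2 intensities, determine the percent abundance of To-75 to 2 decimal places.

35.89%

Let p = fractional abundance of To-73. I(M+2)/I(M) = [C(4,1)·p^3·(1−p)] / p^4 = 4·(1−p)/p = 100.00/44.66 = 2.2391
(1−p)/p = 2.2391/4 = 0.5598  ⇒  p = 1/(1 + 0.5598) = 0.6411
To-73: 64.11%, To-75: 35.89%.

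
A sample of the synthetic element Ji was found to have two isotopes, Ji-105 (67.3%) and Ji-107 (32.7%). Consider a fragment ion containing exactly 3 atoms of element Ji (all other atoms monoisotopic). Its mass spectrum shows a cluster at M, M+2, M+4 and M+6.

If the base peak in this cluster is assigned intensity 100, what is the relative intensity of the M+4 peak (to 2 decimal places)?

Term probabilities: M 0.3048, M+2 0.4443, M+4 0.2159, M+6 0.0350. Base peak = M+2.
P(M+2) = C(3,1) × 0.673^2 × 0.327^1 = 3 × 0.452929 × 0.3270 = 0.444323 (base)
P(M+4) = C(3,2) × 0.673^1 × 0.327^2 = 3 × 0.6730 × 0.106929 = 0.215890
Relative intensity = 0.215890 / 0.444323 × 100 = 48.59

48.59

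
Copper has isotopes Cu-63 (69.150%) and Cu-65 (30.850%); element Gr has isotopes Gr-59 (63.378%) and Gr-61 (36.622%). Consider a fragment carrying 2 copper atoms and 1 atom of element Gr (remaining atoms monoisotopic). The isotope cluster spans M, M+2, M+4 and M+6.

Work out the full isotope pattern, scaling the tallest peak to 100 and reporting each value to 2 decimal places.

Copper pattern (n=2): 0.47817225 : 0.4266555 : 0.09517225
Element Gr pattern (n=1): 0.63378 : 0.36622
Convolve the two distributions (both contribute in 2-u steps):
  M: 0.47817225×0.63378 = 0.303056
  M+2: 0.47817225×0.36622 + 0.4266555×0.63378 = 0.445522
  M+4: 0.4266555×0.36622 + 0.09517225×0.63378 = 0.216568
  M+6: 0.09517225×0.36622 = 0.034854
Scale to base peak (0.445522) = 100: 68.02 : 100.00 : 48.61 : 7.82

68.02 : 100.00 : 48.61 : 7.82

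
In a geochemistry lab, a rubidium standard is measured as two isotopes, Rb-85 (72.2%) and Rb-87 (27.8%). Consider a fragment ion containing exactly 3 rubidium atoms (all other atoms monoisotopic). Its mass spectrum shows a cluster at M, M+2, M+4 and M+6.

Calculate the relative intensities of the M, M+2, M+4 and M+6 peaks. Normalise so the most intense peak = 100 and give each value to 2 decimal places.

Expanding (0.722 + 0.278)^3:
P(M) = 0.722^3 = 0.376367
P(M+2) = 3 × 0.722^2 × 0.278^1 = 0.434751
P(M+4) = 3 × 0.722^1 × 0.278^2 = 0.167397
P(M+6) = 0.278^3 = 0.021485
The M+2 peak is largest (0.434751); scaling to 100 gives 86.57 : 100.00 : 38.50 : 4.94.

86.57 : 100.00 : 38.50 : 4.94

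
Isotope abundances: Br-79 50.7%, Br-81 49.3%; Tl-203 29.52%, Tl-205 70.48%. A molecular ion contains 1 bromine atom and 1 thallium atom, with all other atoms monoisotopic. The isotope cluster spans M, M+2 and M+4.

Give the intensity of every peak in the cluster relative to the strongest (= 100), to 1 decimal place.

Bromine pattern (n=1): 0.5070 : 0.4930
Thallium pattern (n=1): 0.2952 : 0.7048
Convolve the two distributions (both contribute in 2-u steps):
  M: 0.5070×0.2952 = 0.149666
  M+2: 0.5070×0.7048 + 0.4930×0.2952 = 0.502867
  M+4: 0.4930×0.7048 = 0.347466
Scale to base peak (0.502867) = 100: 29.8 : 100.0 : 69.1

29.8 : 100.0 : 69.1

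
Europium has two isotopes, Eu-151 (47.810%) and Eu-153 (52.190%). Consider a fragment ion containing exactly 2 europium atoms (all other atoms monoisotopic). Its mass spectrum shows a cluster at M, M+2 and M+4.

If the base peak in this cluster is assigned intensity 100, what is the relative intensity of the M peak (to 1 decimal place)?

Term probabilities: M 0.2286, M+2 0.4990, M+4 0.2724. Base peak = M+2.
P(M+2) = C(2,1) × 0.47810^1 × 0.52190^1 = 2 × 0.4781 × 0.5219 = 0.499041 (base)
P(M) = C(2,0) × 0.47810^2 × 0.52190^0 = 1 × 0.22857961 × 1.0000 = 0.228580
Relative intensity = 0.228580 / 0.499041 × 100 = 45.8

45.8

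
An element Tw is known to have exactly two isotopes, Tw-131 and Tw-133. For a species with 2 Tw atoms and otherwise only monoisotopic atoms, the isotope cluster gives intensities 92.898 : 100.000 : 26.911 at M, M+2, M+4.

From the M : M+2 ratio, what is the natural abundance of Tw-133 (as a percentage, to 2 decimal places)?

34.99%

Let p = fractional abundance of Tw-131. I(M+2)/I(M) = [C(2,1)·p^1·(1−p)] / p^2 = 2·(1−p)/p = 100.000/92.898 = 1.0764
(1−p)/p = 1.0764/2 = 0.5382  ⇒  p = 1/(1 + 0.5382) = 0.6501
Tw-131: 65.01%, Tw-133: 34.99%.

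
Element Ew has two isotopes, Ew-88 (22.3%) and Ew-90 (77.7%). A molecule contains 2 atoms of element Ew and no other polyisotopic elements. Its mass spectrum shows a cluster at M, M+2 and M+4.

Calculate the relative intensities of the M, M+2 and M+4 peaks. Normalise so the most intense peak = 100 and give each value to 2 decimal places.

8.24 : 57.40 : 100.00

Each Ew atom is independently Ew-88 (p = 0.223) or Ew-90 (q = 0.777); the cluster is the binomial expansion (p + q)^2.
P(M) = 0.223^2 = 0.049729
P(M+2) = 2 × 0.223^1 × 0.777^1 = 0.346542
P(M+4) = 0.777^2 = 0.603729
The M+4 peak is largest (0.603729); scaling to 100 gives 8.24 : 57.40 : 100.00.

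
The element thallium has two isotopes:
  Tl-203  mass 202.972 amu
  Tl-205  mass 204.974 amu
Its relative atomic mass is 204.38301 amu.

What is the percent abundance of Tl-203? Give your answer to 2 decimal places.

29.52%

Writing the weighted mean with unknown fraction x of Tl-203:
202.972·x + 204.974·(1 − x) = 204.38301
(202.972 − 204.974)·x = 204.38301 − 204.974
x = -0.59099 / -2.002 = 0.29520 → 29.52% Tl-203, 70.48% Tl-205.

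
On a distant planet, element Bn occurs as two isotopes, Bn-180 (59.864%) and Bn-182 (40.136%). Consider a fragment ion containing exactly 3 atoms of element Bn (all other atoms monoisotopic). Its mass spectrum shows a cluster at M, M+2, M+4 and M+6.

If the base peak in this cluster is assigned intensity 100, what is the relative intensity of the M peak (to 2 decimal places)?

49.72

(0.59864 + 0.40136)^3 gives M 0.2145, M+2 0.4315, M+4 0.2893, M+6 0.0647; the largest is M+2.
P(M+2) = C(3,1) × 0.59864^2 × 0.40136^1 = 3 × 0.35836985 × 0.40136 = 0.431506 (base)
P(M) = C(3,0) × 0.59864^3 × 0.40136^0 = 1 × 0.21453453 × 1.0000 = 0.214535
Relative intensity = 0.214535 / 0.431506 × 100 = 49.72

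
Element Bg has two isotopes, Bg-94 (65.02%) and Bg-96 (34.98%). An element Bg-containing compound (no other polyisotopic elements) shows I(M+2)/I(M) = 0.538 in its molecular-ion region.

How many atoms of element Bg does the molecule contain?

1

For n independent Bg atoms, I(M+2)/I(M) = n · (abundance Bg-96) / (abundance Bg-94) = n · 0.3498/0.6502.
n = 0.538 × 0.6502/0.3498 = 1.00 ≈ 1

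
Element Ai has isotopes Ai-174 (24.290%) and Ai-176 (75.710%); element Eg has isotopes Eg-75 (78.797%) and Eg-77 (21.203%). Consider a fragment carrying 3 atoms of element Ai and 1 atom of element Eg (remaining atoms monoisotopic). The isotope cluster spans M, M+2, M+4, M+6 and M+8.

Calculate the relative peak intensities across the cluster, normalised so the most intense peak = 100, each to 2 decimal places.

Element Ai pattern (n=3): 0.0143312 : 0.13400763 : 0.41769114 : 0.43397003
Element Eg pattern (n=1): 0.78797 : 0.21203
Convolve the two distributions (both contribute in 2-u steps):
  M: 0.0143312×0.78797 = 0.011293
  M+2: 0.0143312×0.21203 + 0.13400763×0.78797 = 0.108633
  M+4: 0.13400763×0.21203 + 0.41769114×0.78797 = 0.357542
  M+6: 0.41769114×0.21203 + 0.43397003×0.78797 = 0.430518
  M+8: 0.43397003×0.21203 = 0.092015
Scale to base peak (0.430518) = 100: 2.62 : 25.23 : 83.05 : 100.00 : 21.37

2.62 : 25.23 : 83.05 : 100.00 : 21.37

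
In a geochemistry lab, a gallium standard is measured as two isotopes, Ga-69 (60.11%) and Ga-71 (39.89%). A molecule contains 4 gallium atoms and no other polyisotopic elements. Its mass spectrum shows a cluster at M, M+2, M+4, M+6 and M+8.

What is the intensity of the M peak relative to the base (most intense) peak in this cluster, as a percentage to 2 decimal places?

Term probabilities: M 0.1306, M+2 0.3465, M+4 0.3450, M+6 0.1526, M+8 0.0253. Base peak = M+2.
P(M+2) = C(4,1) × 0.6011^3 × 0.3989^1 = 4 × 0.21719018 × 0.3989 = 0.346549 (base)
P(M) = C(4,0) × 0.6011^4 × 0.3989^0 = 1 × 0.13055302 × 1.0000 = 0.130553
Relative intensity = 0.130553 / 0.346549 × 100 = 37.67

37.67%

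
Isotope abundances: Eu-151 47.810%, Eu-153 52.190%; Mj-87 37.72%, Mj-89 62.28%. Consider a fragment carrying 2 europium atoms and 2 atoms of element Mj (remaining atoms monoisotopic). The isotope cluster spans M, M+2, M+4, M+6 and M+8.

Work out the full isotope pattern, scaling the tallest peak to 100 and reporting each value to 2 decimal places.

Europium pattern (n=2): 0.22857961 : 0.49904078 : 0.27237961
Element Mj pattern (n=2): 0.14227984 : 0.46984032 : 0.38787984
Convolve the two distributions (both contribute in 2-u steps):
  M: 0.22857961×0.14227984 = 0.032522
  M+2: 0.22857961×0.46984032 + 0.49904078×0.14227984 = 0.178399
  M+4: 0.22857961×0.38787984 + 0.49904078×0.46984032 + 0.27237961×0.14227984 = 0.361885
  M+6: 0.49904078×0.38787984 + 0.27237961×0.46984032 = 0.321543
  M+8: 0.27237961×0.38787984 = 0.105651
Scale to base peak (0.361885) = 100: 8.99 : 49.30 : 100.00 : 88.85 : 29.19

8.99 : 49.30 : 100.00 : 88.85 : 29.19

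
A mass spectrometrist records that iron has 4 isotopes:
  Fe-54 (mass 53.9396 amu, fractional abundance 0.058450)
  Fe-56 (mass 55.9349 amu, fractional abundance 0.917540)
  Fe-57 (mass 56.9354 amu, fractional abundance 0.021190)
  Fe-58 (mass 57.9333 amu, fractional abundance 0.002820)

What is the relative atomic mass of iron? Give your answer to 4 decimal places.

55.8451 amu

The abundance-weighted mean is 0.058450 × 53.9396 + 0.917540 × 55.9349 + 0.021190 × 56.9354 + 0.002820 × 57.9333
= 3.15277 + 51.32251 + 1.20646 + 0.16337 = 55.84511 amu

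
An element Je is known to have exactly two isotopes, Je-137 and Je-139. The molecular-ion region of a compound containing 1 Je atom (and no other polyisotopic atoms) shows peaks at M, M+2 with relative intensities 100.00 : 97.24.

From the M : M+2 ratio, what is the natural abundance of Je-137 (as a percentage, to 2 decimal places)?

Let p = fractional abundance of Je-137. I(M+2)/I(M) = [C(1,1)·p^0·(1−p)] / p^1 = 1·(1−p)/p = 97.24/100.00 = 0.9724
(1−p)/p = 0.9724/1 = 0.9724  ⇒  p = 1/(1 + 0.9724) = 0.5070
Je-137: 50.70%, Je-139: 49.30%.

50.70%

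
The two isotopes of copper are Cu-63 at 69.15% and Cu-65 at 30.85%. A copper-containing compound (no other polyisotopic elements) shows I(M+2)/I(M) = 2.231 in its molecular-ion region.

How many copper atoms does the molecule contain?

The M+2/M ratio from n Cu atoms is n · q/p = n · 0.3085/0.6915.
n = 2.231 × 0.6915/0.3085 = 5.00 ≈ 5

5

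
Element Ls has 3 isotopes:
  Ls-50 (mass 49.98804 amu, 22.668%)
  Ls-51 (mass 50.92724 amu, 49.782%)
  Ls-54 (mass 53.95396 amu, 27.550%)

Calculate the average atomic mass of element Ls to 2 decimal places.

51.55 amu

The abundance-weighted mean is 0.22668 × 49.98804 + 0.49782 × 50.92724 + 0.27550 × 53.95396
= 11.331289 + 25.352599 + 14.864316 = 51.548204 amu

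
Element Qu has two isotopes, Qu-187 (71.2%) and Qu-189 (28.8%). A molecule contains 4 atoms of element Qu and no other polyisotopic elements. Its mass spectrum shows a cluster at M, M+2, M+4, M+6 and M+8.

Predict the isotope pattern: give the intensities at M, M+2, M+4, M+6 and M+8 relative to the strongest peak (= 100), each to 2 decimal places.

Each Qu atom is independently Qu-187 (p = 0.712) or Qu-189 (q = 0.288); the cluster is the binomial expansion (p + q)^4.
P(M) = 0.712^4 = 0.256992
P(M+2) = 4 × 0.712^3 × 0.288^1 = 0.415808
P(M+4) = 6 × 0.712^2 × 0.288^2 = 0.252288
P(M+6) = 4 × 0.712^1 × 0.288^3 = 0.068033
P(M+8) = 0.288^4 = 0.006880
The M+2 peak is largest (0.415808); scaling to 100 gives 61.81 : 100.00 : 60.67 : 16.36 : 1.65.

61.81 : 100.00 : 60.67 : 16.36 : 1.65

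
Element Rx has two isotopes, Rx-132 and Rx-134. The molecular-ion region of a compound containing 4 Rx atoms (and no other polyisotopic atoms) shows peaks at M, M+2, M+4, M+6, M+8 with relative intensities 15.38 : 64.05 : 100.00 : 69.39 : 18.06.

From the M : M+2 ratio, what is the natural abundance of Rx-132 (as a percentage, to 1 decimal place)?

If p is the fraction of Rx that is Rx-132, then I(M+2)/I(M) = [C(4,1)·p^3·(1−p)] / p^4 = 4·(1−p)/p = 64.05/15.38 = 4.1645
(1−p)/p = 4.1645/4 = 1.0411  ⇒  p = 1/(1 + 1.0411) = 0.4899
Rx-132: 49.0%, Rx-134: 51.0%.

49.0%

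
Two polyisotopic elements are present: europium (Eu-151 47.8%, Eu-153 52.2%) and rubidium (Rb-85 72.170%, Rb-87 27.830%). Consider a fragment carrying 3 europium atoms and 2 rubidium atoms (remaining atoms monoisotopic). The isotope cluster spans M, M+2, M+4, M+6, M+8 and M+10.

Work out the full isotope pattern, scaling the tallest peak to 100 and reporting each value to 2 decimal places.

Europium pattern (n=3): 0.10921535 : 0.35780594 : 0.39074206 : 0.14223665
Rubidium pattern (n=2): 0.52085089 : 0.40169822 : 0.07745089
Convolve the two distributions (both contribute in 2-u steps):
  M: 0.10921535×0.52085089 = 0.056885
  M+2: 0.10921535×0.40169822 + 0.35780594×0.52085089 = 0.230235
  M+4: 0.10921535×0.07745089 + 0.35780594×0.40169822 + 0.39074206×0.52085089 = 0.355707
  M+6: 0.35780594×0.07745089 + 0.39074206×0.40169822 + 0.14223665×0.52085089 = 0.258757
  M+8: 0.39074206×0.07745089 + 0.14223665×0.40169822 = 0.087400
  M+10: 0.14223665×0.07745089 = 0.011016
Scale to base peak (0.355707) = 100: 15.99 : 64.73 : 100.00 : 72.74 : 24.57 : 3.10

15.99 : 64.73 : 100.00 : 72.74 : 24.57 : 3.10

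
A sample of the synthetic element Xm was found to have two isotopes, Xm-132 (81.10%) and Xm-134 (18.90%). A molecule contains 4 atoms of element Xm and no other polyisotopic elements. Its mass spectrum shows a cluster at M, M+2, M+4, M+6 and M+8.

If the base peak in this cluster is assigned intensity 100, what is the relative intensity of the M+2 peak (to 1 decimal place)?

Binomial terms of (0.8110 + 0.1890)^4: M 0.4326, M+2 0.4033, M+4 0.1410, M+6 0.0219, M+8 0.0013 → M is the base peak.
P(M) = C(4,0) × 0.8110^4 × 0.1890^0 = 1 × 0.43259691 × 1.0000 = 0.432597 (base)
P(M+2) = C(4,1) × 0.8110^3 × 0.1890^1 = 4 × 0.53341173 × 0.1890 = 0.403259
Relative intensity = 0.403259 / 0.432597 × 100 = 93.2

93.2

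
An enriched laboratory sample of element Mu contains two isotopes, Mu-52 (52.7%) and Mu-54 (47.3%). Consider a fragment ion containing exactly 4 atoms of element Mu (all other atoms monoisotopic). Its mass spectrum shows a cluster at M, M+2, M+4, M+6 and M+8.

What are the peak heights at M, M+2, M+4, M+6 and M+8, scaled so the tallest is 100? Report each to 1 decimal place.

The 4 Mu atoms are independent, so intensities follow the terms of (0.527 + 0.473)^4.
P(M) = 0.527^4 = 0.077133
P(M+2) = 4 × 0.527^3 × 0.473^1 = 0.276919
P(M+4) = 6 × 0.527^2 × 0.473^2 = 0.372816
P(M+6) = 4 × 0.527^1 × 0.473^3 = 0.223077
P(M+8) = 0.473^4 = 0.050055
The M+4 peak is largest (0.372816); scaling to 100 gives 20.7 : 74.3 : 100.0 : 59.8 : 13.4.

20.7 : 74.3 : 100.0 : 59.8 : 13.4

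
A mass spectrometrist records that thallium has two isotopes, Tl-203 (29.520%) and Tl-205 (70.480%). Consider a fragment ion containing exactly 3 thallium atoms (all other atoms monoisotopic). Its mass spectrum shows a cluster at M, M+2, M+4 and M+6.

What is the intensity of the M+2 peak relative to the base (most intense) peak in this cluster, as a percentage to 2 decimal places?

41.88%

Binomial terms of (0.29520 + 0.70480)^3: M 0.0257, M+2 0.1843, M+4 0.4399, M+6 0.3501 → M+4 is the base peak.
P(M+4) = C(3,2) × 0.29520^1 × 0.70480^2 = 3 × 0.2952 × 0.49674304 = 0.439916 (base)
P(M+2) = C(3,1) × 0.29520^2 × 0.70480^1 = 3 × 0.08714304 × 0.7048 = 0.184255
Relative intensity = 0.184255 / 0.439916 × 100 = 41.88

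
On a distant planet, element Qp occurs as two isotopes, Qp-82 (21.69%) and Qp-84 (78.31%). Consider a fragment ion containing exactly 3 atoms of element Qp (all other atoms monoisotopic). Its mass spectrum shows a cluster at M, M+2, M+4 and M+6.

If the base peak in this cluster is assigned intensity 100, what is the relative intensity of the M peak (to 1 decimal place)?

2.1

Binomial terms of (0.2169 + 0.7831)^3: M 0.0102, M+2 0.1105, M+4 0.3990, M+6 0.4802 → M+6 is the base peak.
P(M+6) = C(3,3) × 0.2169^0 × 0.7831^3 = 1 × 1.0000 × 0.48023264 = 0.480233 (base)
P(M) = C(3,0) × 0.2169^3 × 0.7831^0 = 1 × 0.01020419 × 1.0000 = 0.010204
Relative intensity = 0.010204 / 0.480233 × 100 = 2.1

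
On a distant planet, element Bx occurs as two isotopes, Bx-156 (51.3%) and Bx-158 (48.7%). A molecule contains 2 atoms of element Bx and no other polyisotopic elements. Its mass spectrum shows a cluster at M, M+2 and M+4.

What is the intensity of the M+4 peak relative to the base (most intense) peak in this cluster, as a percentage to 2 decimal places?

47.47%

Binomial terms of (0.513 + 0.487)^2: M 0.2632, M+2 0.4997, M+4 0.2372 → M+2 is the base peak.
P(M+2) = C(2,1) × 0.513^1 × 0.487^1 = 2 × 0.5130 × 0.4870 = 0.499662 (base)
P(M+4) = C(2,2) × 0.513^0 × 0.487^2 = 1 × 1.0000 × 0.237169 = 0.237169
Relative intensity = 0.237169 / 0.499662 × 100 = 47.47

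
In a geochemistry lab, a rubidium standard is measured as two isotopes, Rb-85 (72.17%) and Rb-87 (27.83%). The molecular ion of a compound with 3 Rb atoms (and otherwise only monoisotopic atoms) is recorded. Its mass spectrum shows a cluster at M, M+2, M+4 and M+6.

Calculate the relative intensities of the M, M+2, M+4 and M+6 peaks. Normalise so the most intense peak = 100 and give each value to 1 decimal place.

The 3 Rb atoms are independent, so intensities follow the terms of (0.7217 + 0.2783)^3.
P(M) = 0.7217^3 = 0.375898
P(M+2) = 3 × 0.7217^2 × 0.2783^1 = 0.434858
P(M+4) = 3 × 0.7217^1 × 0.2783^2 = 0.167689
P(M+6) = 0.2783^3 = 0.021555
The M+2 peak is largest (0.434858); scaling to 100 gives 86.4 : 100.0 : 38.6 : 5.0.

86.4 : 100.0 : 38.6 : 5.0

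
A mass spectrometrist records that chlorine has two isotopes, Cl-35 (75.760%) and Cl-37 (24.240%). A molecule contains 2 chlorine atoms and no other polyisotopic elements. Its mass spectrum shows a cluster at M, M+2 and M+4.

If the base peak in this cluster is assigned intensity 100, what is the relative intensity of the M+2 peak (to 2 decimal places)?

Term probabilities: M 0.5740, M+2 0.3673, M+4 0.0588. Base peak = M.
P(M) = C(2,0) × 0.75760^2 × 0.24240^0 = 1 × 0.57395776 × 1.0000 = 0.573958 (base)
P(M+2) = C(2,1) × 0.75760^1 × 0.24240^1 = 2 × 0.7576 × 0.2424 = 0.367284
Relative intensity = 0.367284 / 0.573958 × 100 = 63.99

63.99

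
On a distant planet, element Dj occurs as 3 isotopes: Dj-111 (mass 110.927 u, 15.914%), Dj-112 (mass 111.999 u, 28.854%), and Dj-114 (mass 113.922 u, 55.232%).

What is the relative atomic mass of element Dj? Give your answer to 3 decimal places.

112.891 u

Weight each isotope mass by its fractional abundance: 0.15914 × 110.927 + 0.28854 × 111.999 + 0.55232 × 113.922
= 17.6529 + 32.3162 + 62.9214 = 112.8905 u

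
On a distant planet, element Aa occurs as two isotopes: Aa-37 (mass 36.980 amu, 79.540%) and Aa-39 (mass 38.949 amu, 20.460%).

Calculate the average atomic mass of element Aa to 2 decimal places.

Weight each isotope mass by its fractional abundance: 0.79540 × 36.980 + 0.20460 × 38.949
= 29.4139 + 7.9690 = 37.3829 amu

37.38 amu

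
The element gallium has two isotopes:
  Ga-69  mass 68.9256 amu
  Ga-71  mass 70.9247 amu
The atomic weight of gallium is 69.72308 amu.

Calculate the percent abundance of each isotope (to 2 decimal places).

Ga-69: 60.11%, Ga-71: 39.89%

Writing the weighted mean with unknown fraction x of Ga-69:
68.9256·x + 70.9247·(1 − x) = 69.72308
(68.9256 − 70.9247)·x = 69.72308 − 70.9247
x = -1.20162 / -1.9991 = 0.60108 → 60.11% Ga-69, 39.89% Ga-71.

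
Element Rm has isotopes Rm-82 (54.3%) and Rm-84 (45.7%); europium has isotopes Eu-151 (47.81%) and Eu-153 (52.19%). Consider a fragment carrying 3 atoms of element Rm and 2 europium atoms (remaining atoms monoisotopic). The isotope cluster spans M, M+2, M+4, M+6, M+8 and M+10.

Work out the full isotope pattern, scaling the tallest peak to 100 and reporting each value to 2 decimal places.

11.33 : 53.33 : 100.00 : 93.38 : 43.42 : 8.05

Element Rm pattern (n=3): 0.16010301 : 0.40423798 : 0.34021502 : 0.09544399
Europium pattern (n=2): 0.22857961 : 0.49904078 : 0.27237961
Convolve the two distributions (both contribute in 2-u steps):
  M: 0.16010301×0.22857961 = 0.036596
  M+2: 0.16010301×0.49904078 + 0.40423798×0.22857961 = 0.172298
  M+4: 0.16010301×0.27237961 + 0.40423798×0.49904078 + 0.34021502×0.22857961 = 0.323106
  M+6: 0.40423798×0.27237961 + 0.34021502×0.49904078 + 0.09544399×0.22857961 = 0.301704
  M+8: 0.34021502×0.27237961 + 0.09544399×0.49904078 = 0.140298
  M+10: 0.09544399×0.27237961 = 0.025997
Scale to base peak (0.323106) = 100: 11.33 : 53.33 : 100.00 : 93.38 : 43.42 : 8.05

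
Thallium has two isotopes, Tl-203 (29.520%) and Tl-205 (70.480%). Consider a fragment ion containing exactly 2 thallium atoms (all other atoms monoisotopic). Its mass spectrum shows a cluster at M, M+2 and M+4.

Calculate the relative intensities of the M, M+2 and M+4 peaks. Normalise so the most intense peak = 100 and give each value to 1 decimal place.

Expanding (0.29520 + 0.70480)^2:
P(M) = 0.29520^2 = 0.087143
P(M+2) = 2 × 0.29520^1 × 0.70480^1 = 0.416114
P(M+4) = 0.70480^2 = 0.496743
The M+4 peak is largest (0.496743); scaling to 100 gives 17.5 : 83.8 : 100.0.

17.5 : 83.8 : 100.0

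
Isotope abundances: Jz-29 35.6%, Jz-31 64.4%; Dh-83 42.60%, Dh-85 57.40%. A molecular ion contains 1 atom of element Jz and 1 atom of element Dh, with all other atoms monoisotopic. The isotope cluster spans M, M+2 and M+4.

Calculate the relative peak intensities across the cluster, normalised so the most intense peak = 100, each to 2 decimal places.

31.68 : 100.00 : 77.22

Element Jz pattern (n=1): 0.3560 : 0.6440
Element Dh pattern (n=1): 0.4260 : 0.5740
Convolve the two distributions (both contribute in 2-u steps):
  M: 0.3560×0.4260 = 0.151656
  M+2: 0.3560×0.5740 + 0.6440×0.4260 = 0.478688
  M+4: 0.6440×0.5740 = 0.369656
Scale to base peak (0.478688) = 100: 31.68 : 100.00 : 77.22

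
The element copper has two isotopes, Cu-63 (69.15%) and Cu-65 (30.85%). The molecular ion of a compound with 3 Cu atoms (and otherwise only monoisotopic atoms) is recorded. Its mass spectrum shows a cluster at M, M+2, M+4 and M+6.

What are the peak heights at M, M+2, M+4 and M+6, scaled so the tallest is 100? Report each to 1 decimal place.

74.7 : 100.0 : 44.6 : 6.6

Expanding (0.6915 + 0.3085)^3:
P(M) = 0.6915^3 = 0.330656
P(M+2) = 3 × 0.6915^2 × 0.3085^1 = 0.442548
P(M+4) = 3 × 0.6915^1 × 0.3085^2 = 0.197435
P(M+6) = 0.3085^3 = 0.029361
The M+2 peak is largest (0.442548); scaling to 100 gives 74.7 : 100.0 : 44.6 : 6.6.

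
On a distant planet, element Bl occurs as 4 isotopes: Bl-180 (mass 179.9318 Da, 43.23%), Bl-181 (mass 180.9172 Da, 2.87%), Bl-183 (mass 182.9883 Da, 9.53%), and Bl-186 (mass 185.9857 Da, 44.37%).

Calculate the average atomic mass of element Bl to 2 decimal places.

Ar = Σ fᵢ·mᵢ = 0.4323 × 179.9318 + 0.0287 × 180.9172 + 0.0953 × 182.9883 + 0.4437 × 185.9857
= 77.78452 + 5.19232 + 17.43878 + 82.52186 = 182.93748 Da

182.94 Da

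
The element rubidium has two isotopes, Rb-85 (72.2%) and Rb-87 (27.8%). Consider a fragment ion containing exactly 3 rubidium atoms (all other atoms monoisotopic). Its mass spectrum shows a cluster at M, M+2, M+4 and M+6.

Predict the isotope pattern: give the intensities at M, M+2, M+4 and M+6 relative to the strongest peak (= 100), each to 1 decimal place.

Each Rb atom is independently Rb-85 (p = 0.722) or Rb-87 (q = 0.278); the cluster is the binomial expansion (p + q)^3.
P(M) = 0.722^3 = 0.376367
P(M+2) = 3 × 0.722^2 × 0.278^1 = 0.434751
P(M+4) = 3 × 0.722^1 × 0.278^2 = 0.167397
P(M+6) = 0.278^3 = 0.021485
The M+2 peak is largest (0.434751); scaling to 100 gives 86.6 : 100.0 : 38.5 : 4.9.

86.6 : 100.0 : 38.5 : 4.9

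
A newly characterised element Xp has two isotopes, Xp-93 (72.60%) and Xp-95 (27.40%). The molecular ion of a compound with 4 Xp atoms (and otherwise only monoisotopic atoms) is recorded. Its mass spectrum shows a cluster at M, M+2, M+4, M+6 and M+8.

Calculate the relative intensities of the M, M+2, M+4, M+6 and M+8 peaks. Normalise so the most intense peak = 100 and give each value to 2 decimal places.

Each Xp atom is independently Xp-93 (p = 0.7260) or Xp-95 (q = 0.2740); the cluster is the binomial expansion (p + q)^4.
P(M) = 0.7260^4 = 0.277809
P(M+2) = 4 × 0.7260^3 × 0.2740^1 = 0.419392
P(M+4) = 6 × 0.7260^2 × 0.2740^2 = 0.237425
P(M+6) = 4 × 0.7260^1 × 0.2740^3 = 0.059738
P(M+8) = 0.2740^4 = 0.005636
The M+2 peak is largest (0.419392); scaling to 100 gives 66.24 : 100.00 : 56.61 : 14.24 : 1.34.

66.24 : 100.00 : 56.61 : 14.24 : 1.34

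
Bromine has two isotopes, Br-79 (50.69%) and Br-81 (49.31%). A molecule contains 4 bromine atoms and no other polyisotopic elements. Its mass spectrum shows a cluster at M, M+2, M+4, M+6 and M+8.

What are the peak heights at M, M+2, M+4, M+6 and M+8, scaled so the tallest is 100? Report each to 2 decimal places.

17.61 : 68.53 : 100.00 : 64.85 : 15.77

Each Br atom is independently Br-79 (p = 0.5069) or Br-81 (q = 0.4931); the cluster is the binomial expansion (p + q)^4.
P(M) = 0.5069^4 = 0.066022
P(M+2) = 4 × 0.5069^3 × 0.4931^1 = 0.256899
P(M+4) = 6 × 0.5069^2 × 0.4931^2 = 0.374857
P(M+6) = 4 × 0.5069^1 × 0.4931^3 = 0.243101
P(M+8) = 0.4931^4 = 0.059121
The M+4 peak is largest (0.374857); scaling to 100 gives 17.61 : 68.53 : 100.00 : 64.85 : 15.77.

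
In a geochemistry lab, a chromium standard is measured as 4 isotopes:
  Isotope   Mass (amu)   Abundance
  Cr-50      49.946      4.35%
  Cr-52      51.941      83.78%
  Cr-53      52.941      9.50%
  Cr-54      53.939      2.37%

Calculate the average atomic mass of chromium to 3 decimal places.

The abundance-weighted mean is 0.0435 × 49.946 + 0.8378 × 51.941 + 0.0950 × 52.941 + 0.0237 × 53.939
= 2.1727 + 43.5162 + 5.0294 + 1.2784 = 51.9967 amu

51.997 amu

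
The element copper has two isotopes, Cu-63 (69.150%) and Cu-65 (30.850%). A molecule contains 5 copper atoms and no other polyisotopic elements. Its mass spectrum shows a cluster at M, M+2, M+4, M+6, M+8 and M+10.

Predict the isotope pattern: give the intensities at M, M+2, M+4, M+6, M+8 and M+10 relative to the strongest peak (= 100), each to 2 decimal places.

44.83 : 100.00 : 89.23 : 39.81 : 8.88 : 0.79

Each Cu atom is independently Cu-63 (p = 0.69150) or Cu-65 (q = 0.30850); the cluster is the binomial expansion (p + q)^5.
P(M) = 0.69150^5 = 0.158111
P(M+2) = 5 × 0.69150^4 × 0.30850^1 = 0.352691
P(M+4) = 10 × 0.69150^3 × 0.30850^2 = 0.314693
P(M+6) = 10 × 0.69150^2 × 0.30850^3 = 0.140394
P(M+8) = 5 × 0.69150^1 × 0.30850^4 = 0.031317
P(M+10) = 0.30850^5 = 0.002794
The M+2 peak is largest (0.352691); scaling to 100 gives 44.83 : 100.00 : 89.23 : 39.81 : 8.88 : 0.79.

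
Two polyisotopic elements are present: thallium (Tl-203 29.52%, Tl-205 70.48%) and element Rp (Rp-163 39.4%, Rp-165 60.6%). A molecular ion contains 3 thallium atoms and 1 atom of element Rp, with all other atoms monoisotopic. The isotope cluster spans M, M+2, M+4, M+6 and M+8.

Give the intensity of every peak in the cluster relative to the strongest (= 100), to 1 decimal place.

Thallium pattern (n=3): 0.02572463 : 0.18425524 : 0.43991564 : 0.35010449
Element Rp pattern (n=1): 0.3940 : 0.6060
Convolve the two distributions (both contribute in 2-u steps):
  M: 0.02572463×0.3940 = 0.010136
  M+2: 0.02572463×0.6060 + 0.18425524×0.3940 = 0.088186
  M+4: 0.18425524×0.6060 + 0.43991564×0.3940 = 0.284985
  M+6: 0.43991564×0.6060 + 0.35010449×0.3940 = 0.404530
  M+8: 0.35010449×0.6060 = 0.212163
Scale to base peak (0.404530) = 100: 2.5 : 21.8 : 70.4 : 100.0 : 52.4

2.5 : 21.8 : 70.4 : 100.0 : 52.4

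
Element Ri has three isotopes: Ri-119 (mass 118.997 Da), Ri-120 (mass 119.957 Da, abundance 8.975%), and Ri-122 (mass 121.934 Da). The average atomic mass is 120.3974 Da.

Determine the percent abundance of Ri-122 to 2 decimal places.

44.75%

Let x and y be the fractions of Ri-119 and Ri-122. Then x + y = 1 − 0.08975 = 0.91025 and 118.997x + 121.934y = 120.3974 − 0.08975×119.957 = 109.63125925.
Substituting: 118.997x + 121.934(0.91025 − x) = 109.63125925
(118.997 − 121.934)x = -1.35916425  ⇒  x = 0.46277, y = 0.44748
Ri-119: 46.28%, Ri-122: 44.75%.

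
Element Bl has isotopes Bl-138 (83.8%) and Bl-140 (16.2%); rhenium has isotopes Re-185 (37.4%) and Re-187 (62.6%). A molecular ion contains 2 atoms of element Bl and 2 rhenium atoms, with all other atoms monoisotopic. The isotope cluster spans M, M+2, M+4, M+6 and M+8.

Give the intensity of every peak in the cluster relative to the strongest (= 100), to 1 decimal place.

Element Bl pattern (n=2): 0.702244 : 0.271512 : 0.026244
Rhenium pattern (n=2): 0.139876 : 0.468248 : 0.391876
Convolve the two distributions (both contribute in 2-u steps):
  M: 0.702244×0.139876 = 0.098227
  M+2: 0.702244×0.468248 + 0.271512×0.139876 = 0.366802
  M+4: 0.702244×0.391876 + 0.271512×0.468248 + 0.026244×0.139876 = 0.405998
  M+6: 0.271512×0.391876 + 0.026244×0.468248 = 0.118688
  M+8: 0.026244×0.391876 = 0.010284
Scale to base peak (0.405998) = 100: 24.2 : 90.3 : 100.0 : 29.2 : 2.5

24.2 : 90.3 : 100.0 : 29.2 : 2.5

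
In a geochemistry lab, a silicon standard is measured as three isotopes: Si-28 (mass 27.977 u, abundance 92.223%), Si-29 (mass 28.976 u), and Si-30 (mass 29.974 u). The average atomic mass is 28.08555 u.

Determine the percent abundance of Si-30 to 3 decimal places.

Let x and y be the fractions of Si-29 and Si-30. Then x + y = 1 − 0.92223 = 0.07777 and 28.976x + 29.974y = 28.08555 − 0.92223×27.977 = 2.28432129.
Substituting: 28.976x + 29.974(0.07777 − x) = 2.28432129
(28.976 − 29.974)x = -0.04675669  ⇒  x = 0.04685, y = 0.03092
Si-29: 4.685%, Si-30: 3.092%.

3.092%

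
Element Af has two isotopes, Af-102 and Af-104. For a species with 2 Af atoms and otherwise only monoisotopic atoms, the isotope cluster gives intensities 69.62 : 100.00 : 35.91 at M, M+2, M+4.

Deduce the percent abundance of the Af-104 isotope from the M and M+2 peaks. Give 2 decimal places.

Write p for the Af-102 fraction. I(M+2)/I(M) = [C(2,1)·p^1·(1−p)] / p^2 = 2·(1−p)/p = 100.00/69.62 = 1.4364
(1−p)/p = 1.4364/2 = 0.7182  ⇒  p = 1/(1 + 0.7182) = 0.5820
Af-102: 58.20%, Af-104: 41.80%.

41.80%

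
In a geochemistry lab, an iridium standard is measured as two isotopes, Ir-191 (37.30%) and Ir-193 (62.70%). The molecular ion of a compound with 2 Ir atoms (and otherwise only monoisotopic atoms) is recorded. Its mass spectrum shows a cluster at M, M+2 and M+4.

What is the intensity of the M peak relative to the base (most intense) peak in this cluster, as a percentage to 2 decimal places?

29.74%

Term probabilities: M 0.1391, M+2 0.4677, M+4 0.3931. Base peak = M+2.
P(M+2) = C(2,1) × 0.3730^1 × 0.6270^1 = 2 × 0.3730 × 0.6270 = 0.467742 (base)
P(M) = C(2,0) × 0.3730^2 × 0.6270^0 = 1 × 0.139129 × 1.0000 = 0.139129
Relative intensity = 0.139129 / 0.467742 × 100 = 29.74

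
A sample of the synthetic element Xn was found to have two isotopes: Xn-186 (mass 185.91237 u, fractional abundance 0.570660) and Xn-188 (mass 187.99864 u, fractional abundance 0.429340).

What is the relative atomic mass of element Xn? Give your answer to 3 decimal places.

186.808 u

The abundance-weighted mean is 0.570660 × 185.91237 + 0.429340 × 187.99864
= 106.092753 + 80.715336 = 186.808089 u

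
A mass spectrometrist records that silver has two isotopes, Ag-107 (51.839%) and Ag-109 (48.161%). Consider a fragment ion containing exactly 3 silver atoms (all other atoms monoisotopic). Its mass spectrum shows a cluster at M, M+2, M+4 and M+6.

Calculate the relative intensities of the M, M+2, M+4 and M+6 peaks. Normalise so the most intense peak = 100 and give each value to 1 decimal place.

35.9 : 100.0 : 92.9 : 28.8

The 3 Ag atoms are independent, so intensities follow the terms of (0.51839 + 0.48161)^3.
P(M) = 0.51839^3 = 0.139306
P(M+2) = 3 × 0.51839^2 × 0.48161^1 = 0.388267
P(M+4) = 3 × 0.51839^1 × 0.48161^2 = 0.360719
P(M+6) = 0.48161^3 = 0.111709
The M+2 peak is largest (0.388267); scaling to 100 gives 35.9 : 100.0 : 92.9 : 28.8.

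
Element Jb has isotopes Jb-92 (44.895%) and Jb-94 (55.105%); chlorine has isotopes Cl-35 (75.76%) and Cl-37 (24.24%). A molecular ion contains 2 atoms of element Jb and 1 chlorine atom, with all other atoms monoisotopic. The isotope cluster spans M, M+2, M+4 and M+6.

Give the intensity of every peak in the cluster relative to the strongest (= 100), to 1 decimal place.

36.0 : 100.0 : 82.6 : 17.4

Element Jb pattern (n=2): 0.2015561 : 0.4947878 : 0.3036561
Chlorine pattern (n=1): 0.7576 : 0.2424
Convolve the two distributions (both contribute in 2-u steps):
  M: 0.2015561×0.7576 = 0.152699
  M+2: 0.2015561×0.2424 + 0.4947878×0.7576 = 0.423708
  M+4: 0.4947878×0.2424 + 0.3036561×0.7576 = 0.349986
  M+6: 0.3036561×0.2424 = 0.073606
Scale to base peak (0.423708) = 100: 36.0 : 100.0 : 82.6 : 17.4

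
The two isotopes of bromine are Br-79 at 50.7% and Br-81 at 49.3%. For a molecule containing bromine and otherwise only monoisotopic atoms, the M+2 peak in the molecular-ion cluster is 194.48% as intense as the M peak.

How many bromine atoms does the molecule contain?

The M+2/M ratio from n Br atoms is n · q/p = n · 0.493/0.507.
n = 1.9448 × 0.507/0.493 = 2.00 ≈ 2

2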